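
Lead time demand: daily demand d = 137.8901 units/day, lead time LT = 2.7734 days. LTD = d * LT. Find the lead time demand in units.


LTD = 137.8901 * 2.7734 = 382.4244

382.4244 units


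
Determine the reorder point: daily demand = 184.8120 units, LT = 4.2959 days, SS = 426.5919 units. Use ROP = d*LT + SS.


d*LT = 184.8120 * 4.2959 = 793.9339
ROP = 793.9339 + 426.5919 = 1220.5258

1220.5258 units


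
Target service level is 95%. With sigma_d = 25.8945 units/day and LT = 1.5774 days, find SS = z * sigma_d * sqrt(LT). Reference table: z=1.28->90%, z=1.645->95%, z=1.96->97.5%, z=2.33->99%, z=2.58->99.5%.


From the table, SL = 95% corresponds to z = 1.645
sqrt(LT) = sqrt(1.5774) = 1.2559
SS = 1.645 * 25.8945 * 1.2559 = 53.4988

53.4988 units


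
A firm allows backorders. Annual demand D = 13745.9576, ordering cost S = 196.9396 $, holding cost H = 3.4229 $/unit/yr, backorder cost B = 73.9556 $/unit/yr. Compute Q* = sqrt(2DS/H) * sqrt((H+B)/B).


sqrt(2DS/H) = 1257.6851
sqrt((H+B)/B) = 1.0229
Q* = 1257.6851 * 1.0229 = 1286.4607

1286.4607 units


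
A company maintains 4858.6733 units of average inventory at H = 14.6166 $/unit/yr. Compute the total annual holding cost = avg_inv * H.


Cost = 4858.6733 * 14.6166 = 71017.2842

71017.2842 $/yr


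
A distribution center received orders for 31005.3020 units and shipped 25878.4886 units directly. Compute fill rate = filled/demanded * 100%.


FR = 25878.4886 / 31005.3020 * 100 = 83.4647

83.4647%


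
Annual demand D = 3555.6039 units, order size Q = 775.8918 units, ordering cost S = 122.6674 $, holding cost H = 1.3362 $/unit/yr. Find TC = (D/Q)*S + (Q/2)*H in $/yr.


Ordering cost = D*S/Q = 562.1360
Holding cost = Q*H/2 = 518.3733
TC = 562.1360 + 518.3733 = 1080.5093

1080.5093 $/yr


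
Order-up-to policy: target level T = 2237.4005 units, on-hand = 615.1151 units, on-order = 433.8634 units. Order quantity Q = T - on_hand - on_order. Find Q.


Inventory position = OH + OO = 615.1151 + 433.8634 = 1048.9785
Q = 2237.4005 - 1048.9785 = 1188.4220

1188.4220 units


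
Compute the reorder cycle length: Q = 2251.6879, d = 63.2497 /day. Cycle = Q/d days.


Cycle = 2251.6879 / 63.2497 = 35.6000

35.6000 days


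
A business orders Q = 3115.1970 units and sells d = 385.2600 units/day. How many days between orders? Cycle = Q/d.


Cycle = 3115.1970 / 385.2600 = 8.0860

8.0860 days


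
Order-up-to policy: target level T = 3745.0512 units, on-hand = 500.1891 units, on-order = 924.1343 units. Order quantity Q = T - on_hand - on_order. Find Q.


Inventory position = OH + OO = 500.1891 + 924.1343 = 1424.3234
Q = 3745.0512 - 1424.3234 = 2320.7278

2320.7278 units


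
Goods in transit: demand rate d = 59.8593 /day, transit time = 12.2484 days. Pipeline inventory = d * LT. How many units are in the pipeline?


Pipeline = 59.8593 * 12.2484 = 733.1807

733.1807 units


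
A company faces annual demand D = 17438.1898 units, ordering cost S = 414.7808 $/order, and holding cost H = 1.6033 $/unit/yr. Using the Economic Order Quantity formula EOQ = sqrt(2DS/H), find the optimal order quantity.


2*D*S = 2 * 17438.1898 * 414.7808 = 14466052.6316
2*D*S/H = 9022673.6304
EOQ = sqrt(9022673.6304) = 3003.7766

3003.7766 units


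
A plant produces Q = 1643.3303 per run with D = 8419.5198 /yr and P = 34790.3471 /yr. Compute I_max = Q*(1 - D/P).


D/P = 0.2420
1 - D/P = 0.7580
I_max = 1643.3303 * 0.7580 = 1245.6323

1245.6323 units


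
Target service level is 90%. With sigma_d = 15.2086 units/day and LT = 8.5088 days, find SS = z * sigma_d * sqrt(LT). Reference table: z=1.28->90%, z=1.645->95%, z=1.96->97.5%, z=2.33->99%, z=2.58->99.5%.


From the table, SL = 90% corresponds to z = 1.28
sqrt(LT) = sqrt(8.5088) = 2.9170
SS = 1.28 * 15.2086 * 2.9170 = 56.7850

56.7850 units


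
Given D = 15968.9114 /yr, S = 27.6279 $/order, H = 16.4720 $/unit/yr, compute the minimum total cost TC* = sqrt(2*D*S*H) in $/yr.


2*D*S*H = 14534480.5806
TC* = sqrt(14534480.5806) = 3812.4114

3812.4114 $/yr


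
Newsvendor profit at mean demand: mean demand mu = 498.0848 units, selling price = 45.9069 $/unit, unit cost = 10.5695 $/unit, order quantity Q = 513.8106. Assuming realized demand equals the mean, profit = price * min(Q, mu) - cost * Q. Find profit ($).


Sales at mu = min(513.8106, 498.0848) = 498.0848
Revenue = 45.9069 * 498.0848 = 22865.5291
Total cost = 10.5695 * 513.8106 = 5430.7211
Profit = 22865.5291 - 5430.7211 = 17434.8080

17434.8080 $


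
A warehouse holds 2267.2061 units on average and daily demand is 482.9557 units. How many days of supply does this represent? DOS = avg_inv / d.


DOS = 2267.2061 / 482.9557 = 4.6944

4.6944 days


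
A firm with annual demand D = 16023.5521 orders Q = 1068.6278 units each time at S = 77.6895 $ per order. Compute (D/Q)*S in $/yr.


Number of orders = D/Q = 14.9945
Cost = 14.9945 * 77.6895 = 1164.9161

1164.9161 $/yr


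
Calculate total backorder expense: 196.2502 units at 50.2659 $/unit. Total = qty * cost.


Total = 196.2502 * 50.2659 = 9864.6929

9864.6929 $


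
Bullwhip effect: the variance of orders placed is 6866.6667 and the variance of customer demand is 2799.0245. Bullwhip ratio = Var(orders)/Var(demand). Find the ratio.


BW = 6866.6667 / 2799.0245 = 2.4532

2.4532


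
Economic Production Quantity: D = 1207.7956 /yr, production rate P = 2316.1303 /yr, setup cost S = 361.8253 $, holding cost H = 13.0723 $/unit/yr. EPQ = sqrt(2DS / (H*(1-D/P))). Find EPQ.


1 - D/P = 1 - 0.5215 = 0.4785
H*(1-D/P) = 6.2555
2DS = 874022.0106
EPQ = sqrt(139721.2368) = 373.7930

373.7930 units


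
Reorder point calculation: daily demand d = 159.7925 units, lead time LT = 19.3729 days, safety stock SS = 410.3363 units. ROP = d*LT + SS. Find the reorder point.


d*LT = 159.7925 * 19.3729 = 3095.6441
ROP = 3095.6441 + 410.3363 = 3505.9804

3505.9804 units


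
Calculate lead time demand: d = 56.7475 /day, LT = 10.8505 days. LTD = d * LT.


LTD = 56.7475 * 10.8505 = 615.7387

615.7387 units


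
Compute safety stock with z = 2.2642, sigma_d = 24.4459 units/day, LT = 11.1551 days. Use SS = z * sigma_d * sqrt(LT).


sqrt(LT) = sqrt(11.1551) = 3.3399
SS = 2.2642 * 24.4459 * 3.3399 = 184.8662

184.8662 units


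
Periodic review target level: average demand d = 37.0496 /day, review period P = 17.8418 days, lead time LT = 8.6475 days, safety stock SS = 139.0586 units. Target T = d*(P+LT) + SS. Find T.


P + LT = 26.4893
d*(P+LT) = 37.0496 * 26.4893 = 981.4180
T = 981.4180 + 139.0586 = 1120.4766

1120.4766 units


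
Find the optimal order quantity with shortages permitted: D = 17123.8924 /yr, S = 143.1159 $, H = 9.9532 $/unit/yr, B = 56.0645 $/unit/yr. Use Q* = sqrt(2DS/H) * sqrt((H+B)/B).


sqrt(2DS/H) = 701.7442
sqrt((H+B)/B) = 1.0851
Q* = 701.7442 * 1.0851 = 761.4915

761.4915 units


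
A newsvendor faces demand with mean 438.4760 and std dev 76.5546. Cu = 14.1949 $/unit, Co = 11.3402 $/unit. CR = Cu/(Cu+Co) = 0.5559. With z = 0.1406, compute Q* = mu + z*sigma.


CR = Cu/(Cu+Co) = 14.1949/(14.1949+11.3402) = 0.5559
z = 0.1406
Q* = 438.4760 + 0.1406 * 76.5546 = 449.2396

449.2396 units


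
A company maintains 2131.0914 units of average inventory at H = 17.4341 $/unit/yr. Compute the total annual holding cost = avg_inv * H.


Cost = 2131.0914 * 17.4341 = 37153.6606

37153.6606 $/yr


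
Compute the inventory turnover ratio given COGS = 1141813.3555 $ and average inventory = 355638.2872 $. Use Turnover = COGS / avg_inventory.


Turnover = 1141813.3555 / 355638.2872 = 3.2106

3.2106


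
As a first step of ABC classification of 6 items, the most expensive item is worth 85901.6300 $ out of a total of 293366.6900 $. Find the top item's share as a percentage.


Top item = 85901.6300
Total = 293366.6900
Percentage = 85901.6300 / 293366.6900 * 100 = 29.2813

29.2813%


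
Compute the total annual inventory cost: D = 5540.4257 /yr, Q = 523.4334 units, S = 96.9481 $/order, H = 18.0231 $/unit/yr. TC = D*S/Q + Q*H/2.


Ordering cost = D*S/Q = 1026.1740
Holding cost = Q*H/2 = 4716.9463
TC = 1026.1740 + 4716.9463 = 5743.1203

5743.1203 $/yr


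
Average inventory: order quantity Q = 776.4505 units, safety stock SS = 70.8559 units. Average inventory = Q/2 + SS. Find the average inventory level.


Q/2 = 388.2253
Avg = 388.2253 + 70.8559 = 459.0812

459.0812 units


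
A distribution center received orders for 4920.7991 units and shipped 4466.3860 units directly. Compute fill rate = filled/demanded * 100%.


FR = 4466.3860 / 4920.7991 * 100 = 90.7655

90.7655%


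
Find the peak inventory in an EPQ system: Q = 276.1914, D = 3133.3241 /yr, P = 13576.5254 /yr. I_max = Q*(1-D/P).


D/P = 0.2308
1 - D/P = 0.7692
I_max = 276.1914 * 0.7692 = 212.4492

212.4492 units


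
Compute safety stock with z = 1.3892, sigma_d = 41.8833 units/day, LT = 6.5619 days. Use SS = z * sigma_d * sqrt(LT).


sqrt(LT) = sqrt(6.5619) = 2.5616
SS = 1.3892 * 41.8833 * 2.5616 = 149.0461

149.0461 units


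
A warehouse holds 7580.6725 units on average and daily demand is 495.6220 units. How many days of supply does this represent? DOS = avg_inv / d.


DOS = 7580.6725 / 495.6220 = 15.2953

15.2953 days


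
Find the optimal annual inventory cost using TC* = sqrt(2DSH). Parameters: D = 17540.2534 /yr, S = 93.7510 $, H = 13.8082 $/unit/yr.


2*D*S*H = 45412858.2108
TC* = sqrt(45412858.2108) = 6738.9063

6738.9063 $/yr


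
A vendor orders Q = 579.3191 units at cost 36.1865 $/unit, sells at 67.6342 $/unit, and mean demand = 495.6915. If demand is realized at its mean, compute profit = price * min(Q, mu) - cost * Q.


Sales at mu = min(579.3191, 495.6915) = 495.6915
Revenue = 67.6342 * 495.6915 = 33525.6980
Total cost = 36.1865 * 579.3191 = 20963.5306
Profit = 33525.6980 - 20963.5306 = 12562.1674

12562.1674 $


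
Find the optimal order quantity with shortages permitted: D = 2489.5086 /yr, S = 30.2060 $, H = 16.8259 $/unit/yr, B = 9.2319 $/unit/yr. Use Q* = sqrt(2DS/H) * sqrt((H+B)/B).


sqrt(2DS/H) = 94.5430
sqrt((H+B)/B) = 1.6801
Q* = 94.5430 * 1.6801 = 158.8373

158.8373 units


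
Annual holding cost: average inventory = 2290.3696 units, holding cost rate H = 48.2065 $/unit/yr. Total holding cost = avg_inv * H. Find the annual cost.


Cost = 2290.3696 * 48.2065 = 110410.7021

110410.7021 $/yr


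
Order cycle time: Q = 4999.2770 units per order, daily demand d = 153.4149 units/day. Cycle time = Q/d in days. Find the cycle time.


Cycle = 4999.2770 / 153.4149 = 32.5866

32.5866 days


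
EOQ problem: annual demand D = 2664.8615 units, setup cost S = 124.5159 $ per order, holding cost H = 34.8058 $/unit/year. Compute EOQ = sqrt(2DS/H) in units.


2*D*S = 2 * 2664.8615 * 124.5159 = 663635.2561
2*D*S/H = 19066.8008
EOQ = sqrt(19066.8008) = 138.0826

138.0826 units


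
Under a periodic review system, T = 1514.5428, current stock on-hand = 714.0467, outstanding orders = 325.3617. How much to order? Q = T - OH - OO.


Inventory position = OH + OO = 714.0467 + 325.3617 = 1039.4084
Q = 1514.5428 - 1039.4084 = 475.1344

475.1344 units


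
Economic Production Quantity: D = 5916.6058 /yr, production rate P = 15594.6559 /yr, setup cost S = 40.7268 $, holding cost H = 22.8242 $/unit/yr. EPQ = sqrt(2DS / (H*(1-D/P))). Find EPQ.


1 - D/P = 1 - 0.3794 = 0.6206
H*(1-D/P) = 14.1647
2DS = 481928.8422
EPQ = sqrt(34023.2099) = 184.4538

184.4538 units


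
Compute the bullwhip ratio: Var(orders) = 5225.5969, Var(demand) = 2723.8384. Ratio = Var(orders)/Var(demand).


BW = 5225.5969 / 2723.8384 = 1.9185

1.9185


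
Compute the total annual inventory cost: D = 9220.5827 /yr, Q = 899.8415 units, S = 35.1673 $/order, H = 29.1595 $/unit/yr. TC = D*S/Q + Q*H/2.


Ordering cost = D*S/Q = 360.3557
Holding cost = Q*H/2 = 13119.4641
TC = 360.3557 + 13119.4641 = 13479.8198

13479.8198 $/yr


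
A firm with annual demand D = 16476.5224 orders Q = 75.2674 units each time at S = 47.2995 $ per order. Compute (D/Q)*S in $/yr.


Number of orders = D/Q = 218.9065
Cost = 218.9065 * 47.2995 = 10354.1676

10354.1676 $/yr


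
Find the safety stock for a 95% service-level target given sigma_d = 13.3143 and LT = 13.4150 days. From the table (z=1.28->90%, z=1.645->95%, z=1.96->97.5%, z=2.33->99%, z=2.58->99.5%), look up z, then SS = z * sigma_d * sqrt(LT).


From the table, SL = 95% corresponds to z = 1.645
sqrt(LT) = sqrt(13.4150) = 3.6626
SS = 1.645 * 13.3143 * 3.6626 = 80.2194

80.2194 units


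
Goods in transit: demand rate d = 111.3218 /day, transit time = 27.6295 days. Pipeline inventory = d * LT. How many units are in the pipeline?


Pipeline = 111.3218 * 27.6295 = 3075.7657

3075.7657 units


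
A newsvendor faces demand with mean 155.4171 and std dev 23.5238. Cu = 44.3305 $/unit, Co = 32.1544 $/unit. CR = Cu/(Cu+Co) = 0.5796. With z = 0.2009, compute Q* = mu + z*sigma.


CR = Cu/(Cu+Co) = 44.3305/(44.3305+32.1544) = 0.5796
z = 0.2009
Q* = 155.4171 + 0.2009 * 23.5238 = 160.1430

160.1430 units


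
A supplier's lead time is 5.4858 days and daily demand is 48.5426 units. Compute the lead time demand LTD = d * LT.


LTD = 48.5426 * 5.4858 = 266.2950

266.2950 units


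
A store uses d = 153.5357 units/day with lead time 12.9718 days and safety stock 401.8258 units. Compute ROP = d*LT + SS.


d*LT = 153.5357 * 12.9718 = 1991.6344
ROP = 1991.6344 + 401.8258 = 2393.4602

2393.4602 units


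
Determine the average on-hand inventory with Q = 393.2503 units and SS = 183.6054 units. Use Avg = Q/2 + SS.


Q/2 = 196.6251
Avg = 196.6251 + 183.6054 = 380.2305

380.2305 units


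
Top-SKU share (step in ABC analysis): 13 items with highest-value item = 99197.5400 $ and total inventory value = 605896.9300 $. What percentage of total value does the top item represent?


Top item = 99197.5400
Total = 605896.9300
Percentage = 99197.5400 / 605896.9300 * 100 = 16.3720

16.3720%


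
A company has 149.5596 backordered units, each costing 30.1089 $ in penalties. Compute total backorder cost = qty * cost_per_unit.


Total = 149.5596 * 30.1089 = 4503.0750

4503.0750 $


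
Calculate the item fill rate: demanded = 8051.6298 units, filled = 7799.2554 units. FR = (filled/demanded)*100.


FR = 7799.2554 / 8051.6298 * 100 = 96.8655

96.8655%


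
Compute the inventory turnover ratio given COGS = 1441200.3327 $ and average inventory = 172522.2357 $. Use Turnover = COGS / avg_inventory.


Turnover = 1441200.3327 / 172522.2357 = 8.3537

8.3537


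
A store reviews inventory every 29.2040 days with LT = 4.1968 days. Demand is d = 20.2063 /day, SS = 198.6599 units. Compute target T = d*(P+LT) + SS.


P + LT = 33.4008
d*(P+LT) = 20.2063 * 33.4008 = 674.9066
T = 674.9066 + 198.6599 = 873.5665

873.5665 units


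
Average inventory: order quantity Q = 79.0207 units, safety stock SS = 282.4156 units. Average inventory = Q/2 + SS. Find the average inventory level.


Q/2 = 39.5104
Avg = 39.5104 + 282.4156 = 321.9260

321.9260 units


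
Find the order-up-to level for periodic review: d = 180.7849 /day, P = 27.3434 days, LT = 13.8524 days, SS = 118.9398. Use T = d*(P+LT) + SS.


P + LT = 41.1958
d*(P+LT) = 180.7849 * 41.1958 = 7447.5786
T = 7447.5786 + 118.9398 = 7566.5184

7566.5184 units


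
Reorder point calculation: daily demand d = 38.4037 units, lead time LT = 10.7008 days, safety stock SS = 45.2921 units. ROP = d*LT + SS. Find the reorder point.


d*LT = 38.4037 * 10.7008 = 410.9503
ROP = 410.9503 + 45.2921 = 456.2424

456.2424 units


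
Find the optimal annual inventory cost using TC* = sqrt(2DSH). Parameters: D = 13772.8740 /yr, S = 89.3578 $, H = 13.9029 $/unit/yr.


2*D*S*H = 34220979.5644
TC* = sqrt(34220979.5644) = 5849.8700

5849.8700 $/yr


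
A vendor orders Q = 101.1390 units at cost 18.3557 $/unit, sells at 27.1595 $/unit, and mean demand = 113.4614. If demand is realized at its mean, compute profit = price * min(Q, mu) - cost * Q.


Sales at mu = min(101.1390, 113.4614) = 101.1390
Revenue = 27.1595 * 101.1390 = 2746.8847
Total cost = 18.3557 * 101.1390 = 1856.4771
Profit = 2746.8847 - 1856.4771 = 890.4075

890.4075 $


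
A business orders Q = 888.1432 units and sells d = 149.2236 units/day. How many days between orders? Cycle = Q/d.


Cycle = 888.1432 / 149.2236 = 5.9518

5.9518 days


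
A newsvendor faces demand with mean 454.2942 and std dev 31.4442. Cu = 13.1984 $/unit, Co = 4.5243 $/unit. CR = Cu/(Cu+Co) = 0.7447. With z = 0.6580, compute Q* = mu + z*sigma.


CR = Cu/(Cu+Co) = 13.1984/(13.1984+4.5243) = 0.7447
z = 0.6580
Q* = 454.2942 + 0.6580 * 31.4442 = 474.9845

474.9845 units


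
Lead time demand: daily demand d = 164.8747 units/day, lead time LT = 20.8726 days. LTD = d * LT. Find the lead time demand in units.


LTD = 164.8747 * 20.8726 = 3441.3637

3441.3637 units


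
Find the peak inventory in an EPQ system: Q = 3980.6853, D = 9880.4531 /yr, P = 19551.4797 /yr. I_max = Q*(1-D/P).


D/P = 0.5054
1 - D/P = 0.4946
I_max = 3980.6853 * 0.4946 = 1969.0230

1969.0230 units


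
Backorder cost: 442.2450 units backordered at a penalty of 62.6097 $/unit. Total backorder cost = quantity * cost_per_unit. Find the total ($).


Total = 442.2450 * 62.6097 = 27688.8268

27688.8268 $


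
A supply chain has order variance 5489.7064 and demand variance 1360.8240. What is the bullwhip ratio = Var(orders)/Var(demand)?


BW = 5489.7064 / 1360.8240 = 4.0341

4.0341


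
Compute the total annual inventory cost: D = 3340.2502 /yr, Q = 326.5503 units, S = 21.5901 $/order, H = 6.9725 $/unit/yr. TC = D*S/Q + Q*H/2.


Ordering cost = D*S/Q = 220.8430
Holding cost = Q*H/2 = 1138.4360
TC = 220.8430 + 1138.4360 = 1359.2789

1359.2789 $/yr


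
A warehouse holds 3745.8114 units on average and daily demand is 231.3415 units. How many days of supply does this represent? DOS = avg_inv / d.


DOS = 3745.8114 / 231.3415 = 16.1917

16.1917 days


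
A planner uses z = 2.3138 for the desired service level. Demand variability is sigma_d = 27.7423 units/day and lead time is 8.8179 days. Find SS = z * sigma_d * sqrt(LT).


sqrt(LT) = sqrt(8.8179) = 2.9695
SS = 2.3138 * 27.7423 * 2.9695 = 190.6123

190.6123 units


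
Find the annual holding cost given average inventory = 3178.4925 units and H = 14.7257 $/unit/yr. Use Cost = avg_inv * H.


Cost = 3178.4925 * 14.7257 = 46805.5270

46805.5270 $/yr


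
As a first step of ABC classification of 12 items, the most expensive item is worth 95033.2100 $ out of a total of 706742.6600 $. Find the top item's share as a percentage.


Top item = 95033.2100
Total = 706742.6600
Percentage = 95033.2100 / 706742.6600 * 100 = 13.4466

13.4466%


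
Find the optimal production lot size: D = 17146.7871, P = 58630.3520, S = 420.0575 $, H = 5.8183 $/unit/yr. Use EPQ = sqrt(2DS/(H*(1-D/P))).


1 - D/P = 1 - 0.2925 = 0.7075
H*(1-D/P) = 4.1167
2DS = 14405273.0445
EPQ = sqrt(3499224.5709) = 1870.6214

1870.6214 units


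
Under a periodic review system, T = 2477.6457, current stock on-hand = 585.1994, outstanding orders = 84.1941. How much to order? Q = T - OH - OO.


Inventory position = OH + OO = 585.1994 + 84.1941 = 669.3935
Q = 2477.6457 - 669.3935 = 1808.2522

1808.2522 units


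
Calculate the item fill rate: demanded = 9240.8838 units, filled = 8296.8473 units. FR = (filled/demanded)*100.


FR = 8296.8473 / 9240.8838 * 100 = 89.7841

89.7841%


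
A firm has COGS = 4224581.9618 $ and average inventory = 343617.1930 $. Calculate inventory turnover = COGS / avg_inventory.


Turnover = 4224581.9618 / 343617.1930 = 12.2944

12.2944


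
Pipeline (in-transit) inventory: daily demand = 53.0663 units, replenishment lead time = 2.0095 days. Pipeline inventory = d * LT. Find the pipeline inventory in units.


Pipeline = 53.0663 * 2.0095 = 106.6367

106.6367 units


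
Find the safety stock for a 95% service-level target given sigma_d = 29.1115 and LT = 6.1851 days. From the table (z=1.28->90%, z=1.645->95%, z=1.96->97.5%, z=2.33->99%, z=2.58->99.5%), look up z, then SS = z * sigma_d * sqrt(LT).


From the table, SL = 95% corresponds to z = 1.645
sqrt(LT) = sqrt(6.1851) = 2.4870
SS = 1.645 * 29.1115 * 2.4870 = 119.0978

119.0978 units


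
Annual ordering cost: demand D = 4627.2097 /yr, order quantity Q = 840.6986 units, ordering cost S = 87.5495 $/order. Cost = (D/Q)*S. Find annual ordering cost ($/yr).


Number of orders = D/Q = 5.5040
Cost = 5.5040 * 87.5495 = 481.8729

481.8729 $/yr


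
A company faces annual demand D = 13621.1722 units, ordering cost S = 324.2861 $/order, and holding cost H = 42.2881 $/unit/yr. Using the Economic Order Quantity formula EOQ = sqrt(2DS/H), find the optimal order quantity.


2*D*S = 2 * 13621.1722 * 324.2861 = 8834313.6203
2*D*S/H = 208907.7925
EOQ = sqrt(208907.7925) = 457.0643

457.0643 units


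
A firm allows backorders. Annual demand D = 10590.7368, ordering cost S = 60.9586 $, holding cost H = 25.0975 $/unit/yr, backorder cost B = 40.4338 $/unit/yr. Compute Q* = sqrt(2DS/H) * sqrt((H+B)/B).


sqrt(2DS/H) = 226.8195
sqrt((H+B)/B) = 1.2731
Q* = 226.8195 * 1.2731 = 288.7570

288.7570 units


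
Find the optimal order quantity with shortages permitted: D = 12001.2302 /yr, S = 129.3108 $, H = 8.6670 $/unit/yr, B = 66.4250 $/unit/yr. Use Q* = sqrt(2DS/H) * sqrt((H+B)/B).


sqrt(2DS/H) = 598.4266
sqrt((H+B)/B) = 1.0632
Q* = 598.4266 * 1.0632 = 636.2707

636.2707 units


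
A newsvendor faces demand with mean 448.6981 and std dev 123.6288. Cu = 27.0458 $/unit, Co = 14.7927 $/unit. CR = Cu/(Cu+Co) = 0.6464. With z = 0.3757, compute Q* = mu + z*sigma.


CR = Cu/(Cu+Co) = 27.0458/(27.0458+14.7927) = 0.6464
z = 0.3757
Q* = 448.6981 + 0.3757 * 123.6288 = 495.1454

495.1454 units


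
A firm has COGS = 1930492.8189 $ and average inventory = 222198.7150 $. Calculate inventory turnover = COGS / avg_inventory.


Turnover = 1930492.8189 / 222198.7150 = 8.6881

8.6881


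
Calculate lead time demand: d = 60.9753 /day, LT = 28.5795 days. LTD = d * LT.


LTD = 60.9753 * 28.5795 = 1742.6436

1742.6436 units


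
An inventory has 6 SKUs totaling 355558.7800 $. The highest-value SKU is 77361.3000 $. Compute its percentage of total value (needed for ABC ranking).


Top item = 77361.3000
Total = 355558.7800
Percentage = 77361.3000 / 355558.7800 * 100 = 21.7577

21.7577%


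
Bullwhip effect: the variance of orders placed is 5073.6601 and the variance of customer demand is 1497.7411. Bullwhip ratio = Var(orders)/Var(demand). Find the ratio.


BW = 5073.6601 / 1497.7411 = 3.3875

3.3875


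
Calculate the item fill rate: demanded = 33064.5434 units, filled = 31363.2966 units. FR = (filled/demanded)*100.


FR = 31363.2966 / 33064.5434 * 100 = 94.8548

94.8548%


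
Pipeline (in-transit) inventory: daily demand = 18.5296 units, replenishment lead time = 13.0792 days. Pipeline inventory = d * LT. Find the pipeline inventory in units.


Pipeline = 18.5296 * 13.0792 = 242.3523

242.3523 units


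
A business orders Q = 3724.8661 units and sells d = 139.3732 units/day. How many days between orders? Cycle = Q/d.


Cycle = 3724.8661 / 139.3732 = 26.7258

26.7258 days


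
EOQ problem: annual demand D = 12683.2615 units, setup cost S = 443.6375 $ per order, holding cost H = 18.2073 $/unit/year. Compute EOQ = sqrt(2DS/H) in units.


2*D*S = 2 * 12683.2615 * 443.6375 = 11253540.8474
2*D*S/H = 618078.5096
EOQ = sqrt(618078.5096) = 786.1797

786.1797 units


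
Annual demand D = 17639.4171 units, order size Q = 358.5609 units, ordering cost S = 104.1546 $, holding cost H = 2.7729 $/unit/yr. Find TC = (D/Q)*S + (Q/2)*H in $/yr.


Ordering cost = D*S/Q = 5123.8895
Holding cost = Q*H/2 = 497.1268
TC = 5123.8895 + 497.1268 = 5621.0163

5621.0163 $/yr


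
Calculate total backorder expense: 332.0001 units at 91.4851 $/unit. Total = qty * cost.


Total = 332.0001 * 91.4851 = 30373.0623

30373.0623 $


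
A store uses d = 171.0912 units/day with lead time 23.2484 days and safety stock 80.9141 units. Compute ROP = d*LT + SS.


d*LT = 171.0912 * 23.2484 = 3977.5967
ROP = 3977.5967 + 80.9141 = 4058.5108

4058.5108 units


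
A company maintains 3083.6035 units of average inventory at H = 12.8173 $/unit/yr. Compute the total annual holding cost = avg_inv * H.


Cost = 3083.6035 * 12.8173 = 39523.4711

39523.4711 $/yr


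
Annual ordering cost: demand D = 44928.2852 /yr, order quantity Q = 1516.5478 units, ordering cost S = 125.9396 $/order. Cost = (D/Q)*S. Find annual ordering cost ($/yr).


Number of orders = D/Q = 29.6254
Cost = 29.6254 * 125.9396 = 3731.0069

3731.0069 $/yr


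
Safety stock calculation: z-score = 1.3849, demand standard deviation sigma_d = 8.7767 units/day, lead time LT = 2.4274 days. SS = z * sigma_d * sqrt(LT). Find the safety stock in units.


sqrt(LT) = sqrt(2.4274) = 1.5580
SS = 1.3849 * 8.7767 * 1.5580 = 18.9374

18.9374 units


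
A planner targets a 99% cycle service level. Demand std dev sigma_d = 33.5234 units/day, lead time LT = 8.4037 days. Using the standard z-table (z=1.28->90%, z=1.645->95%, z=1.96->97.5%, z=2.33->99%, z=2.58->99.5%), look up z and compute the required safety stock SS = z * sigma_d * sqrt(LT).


From the table, SL = 99% corresponds to z = 2.33
sqrt(LT) = sqrt(8.4037) = 2.8989
SS = 2.33 * 33.5234 * 2.8989 = 226.4328

226.4328 units


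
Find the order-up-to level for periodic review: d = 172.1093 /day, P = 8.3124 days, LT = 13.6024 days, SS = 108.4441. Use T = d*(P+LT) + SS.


P + LT = 21.9148
d*(P+LT) = 172.1093 * 21.9148 = 3771.7409
T = 3771.7409 + 108.4441 = 3880.1850

3880.1850 units


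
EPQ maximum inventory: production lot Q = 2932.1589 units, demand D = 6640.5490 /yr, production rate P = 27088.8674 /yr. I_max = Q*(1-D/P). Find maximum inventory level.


D/P = 0.2451
1 - D/P = 0.7549
I_max = 2932.1589 * 0.7549 = 2213.3712

2213.3712 units


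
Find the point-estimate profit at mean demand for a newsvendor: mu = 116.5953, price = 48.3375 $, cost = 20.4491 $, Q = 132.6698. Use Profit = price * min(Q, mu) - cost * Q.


Sales at mu = min(132.6698, 116.5953) = 116.5953
Revenue = 48.3375 * 116.5953 = 5635.9253
Total cost = 20.4491 * 132.6698 = 2712.9780
Profit = 5635.9253 - 2712.9780 = 2922.9473

2922.9473 $


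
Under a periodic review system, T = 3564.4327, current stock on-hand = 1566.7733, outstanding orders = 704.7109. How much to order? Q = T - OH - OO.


Inventory position = OH + OO = 1566.7733 + 704.7109 = 2271.4842
Q = 3564.4327 - 2271.4842 = 1292.9485

1292.9485 units


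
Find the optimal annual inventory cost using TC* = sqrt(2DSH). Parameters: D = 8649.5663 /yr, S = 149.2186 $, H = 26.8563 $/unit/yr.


2*D*S*H = 69325573.0579
TC* = sqrt(69325573.0579) = 8326.1980

8326.1980 $/yr


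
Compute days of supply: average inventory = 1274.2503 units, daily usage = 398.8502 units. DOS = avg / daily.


DOS = 1274.2503 / 398.8502 = 3.1948

3.1948 days


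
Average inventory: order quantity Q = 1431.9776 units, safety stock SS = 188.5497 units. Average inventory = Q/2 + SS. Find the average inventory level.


Q/2 = 715.9888
Avg = 715.9888 + 188.5497 = 904.5385

904.5385 units


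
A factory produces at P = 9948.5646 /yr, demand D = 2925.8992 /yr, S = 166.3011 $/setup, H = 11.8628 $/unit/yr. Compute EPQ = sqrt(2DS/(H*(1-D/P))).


1 - D/P = 1 - 0.2941 = 0.7059
H*(1-D/P) = 8.3739
2DS = 973160.5109
EPQ = sqrt(116213.2688) = 340.9007

340.9007 units


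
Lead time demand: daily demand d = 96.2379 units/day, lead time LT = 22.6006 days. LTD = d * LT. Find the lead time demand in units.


LTD = 96.2379 * 22.6006 = 2175.0343

2175.0343 units


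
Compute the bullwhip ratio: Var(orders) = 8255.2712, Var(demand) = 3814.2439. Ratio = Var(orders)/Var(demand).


BW = 8255.2712 / 3814.2439 = 2.1643

2.1643


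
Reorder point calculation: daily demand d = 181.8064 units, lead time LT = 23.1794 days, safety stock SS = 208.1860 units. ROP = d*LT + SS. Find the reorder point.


d*LT = 181.8064 * 23.1794 = 4214.1633
ROP = 4214.1633 + 208.1860 = 4422.3493

4422.3493 units


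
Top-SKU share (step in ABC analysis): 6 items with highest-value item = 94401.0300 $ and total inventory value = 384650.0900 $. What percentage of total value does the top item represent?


Top item = 94401.0300
Total = 384650.0900
Percentage = 94401.0300 / 384650.0900 * 100 = 24.5421

24.5421%


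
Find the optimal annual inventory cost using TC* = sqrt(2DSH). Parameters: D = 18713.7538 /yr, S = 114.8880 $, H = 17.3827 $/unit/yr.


2*D*S*H = 74745114.4740
TC* = sqrt(74745114.4740) = 8645.5257

8645.5257 $/yr


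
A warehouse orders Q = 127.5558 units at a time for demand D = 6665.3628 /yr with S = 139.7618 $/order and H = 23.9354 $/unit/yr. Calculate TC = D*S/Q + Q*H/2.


Ordering cost = D*S/Q = 7303.1811
Holding cost = Q*H/2 = 1526.5495
TC = 7303.1811 + 1526.5495 = 8829.7306

8829.7306 $/yr


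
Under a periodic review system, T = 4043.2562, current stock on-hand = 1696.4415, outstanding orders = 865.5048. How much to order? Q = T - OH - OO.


Inventory position = OH + OO = 1696.4415 + 865.5048 = 2561.9463
Q = 4043.2562 - 2561.9463 = 1481.3099

1481.3099 units


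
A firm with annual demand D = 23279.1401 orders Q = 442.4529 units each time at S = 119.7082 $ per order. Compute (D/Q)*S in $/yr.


Number of orders = D/Q = 52.6138
Cost = 52.6138 * 119.7082 = 6298.3065

6298.3065 $/yr


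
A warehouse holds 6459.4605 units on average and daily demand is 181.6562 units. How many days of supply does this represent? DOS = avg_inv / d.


DOS = 6459.4605 / 181.6562 = 35.5587

35.5587 days


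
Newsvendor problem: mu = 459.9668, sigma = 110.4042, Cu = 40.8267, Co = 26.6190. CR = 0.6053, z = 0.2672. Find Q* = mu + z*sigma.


CR = Cu/(Cu+Co) = 40.8267/(40.8267+26.6190) = 0.6053
z = 0.2672
Q* = 459.9668 + 0.2672 * 110.4042 = 489.4668

489.4668 units


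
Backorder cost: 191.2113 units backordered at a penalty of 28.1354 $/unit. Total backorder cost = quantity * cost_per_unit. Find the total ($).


Total = 191.2113 * 28.1354 = 5379.8064

5379.8064 $


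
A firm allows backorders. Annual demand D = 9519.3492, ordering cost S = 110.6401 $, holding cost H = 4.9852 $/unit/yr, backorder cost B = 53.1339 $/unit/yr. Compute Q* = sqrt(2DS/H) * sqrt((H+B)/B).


sqrt(2DS/H) = 650.0303
sqrt((H+B)/B) = 1.0459
Q* = 650.0303 * 1.0459 = 679.8408

679.8408 units


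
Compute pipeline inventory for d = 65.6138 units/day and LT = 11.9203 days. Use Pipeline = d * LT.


Pipeline = 65.6138 * 11.9203 = 782.1362

782.1362 units


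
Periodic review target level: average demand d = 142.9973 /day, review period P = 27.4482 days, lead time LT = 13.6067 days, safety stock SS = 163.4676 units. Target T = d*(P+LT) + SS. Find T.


P + LT = 41.0549
d*(P+LT) = 142.9973 * 41.0549 = 5870.7399
T = 5870.7399 + 163.4676 = 6034.2075

6034.2075 units


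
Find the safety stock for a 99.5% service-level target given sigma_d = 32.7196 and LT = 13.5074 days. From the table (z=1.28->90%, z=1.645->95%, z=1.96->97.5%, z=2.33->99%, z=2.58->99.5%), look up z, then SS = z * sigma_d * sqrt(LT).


From the table, SL = 99.5% corresponds to z = 2.58
sqrt(LT) = sqrt(13.5074) = 3.6752
SS = 2.58 * 32.7196 * 3.6752 = 310.2513

310.2513 units


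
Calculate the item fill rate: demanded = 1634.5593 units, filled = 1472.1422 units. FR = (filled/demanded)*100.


FR = 1472.1422 / 1634.5593 * 100 = 90.0636

90.0636%


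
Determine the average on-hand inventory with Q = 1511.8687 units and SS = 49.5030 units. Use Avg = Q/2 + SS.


Q/2 = 755.9343
Avg = 755.9343 + 49.5030 = 805.4374

805.4374 units


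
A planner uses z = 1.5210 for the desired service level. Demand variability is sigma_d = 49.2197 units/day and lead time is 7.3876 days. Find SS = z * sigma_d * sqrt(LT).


sqrt(LT) = sqrt(7.3876) = 2.7180
SS = 1.5210 * 49.2197 * 2.7180 = 203.4791

203.4791 units


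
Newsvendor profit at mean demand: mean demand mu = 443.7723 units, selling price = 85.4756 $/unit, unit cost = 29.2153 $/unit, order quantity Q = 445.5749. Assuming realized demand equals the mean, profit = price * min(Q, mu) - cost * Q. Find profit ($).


Sales at mu = min(445.5749, 443.7723) = 443.7723
Revenue = 85.4756 * 443.7723 = 37931.7036
Total cost = 29.2153 * 445.5749 = 13017.6044
Profit = 37931.7036 - 13017.6044 = 24914.0992

24914.0992 $


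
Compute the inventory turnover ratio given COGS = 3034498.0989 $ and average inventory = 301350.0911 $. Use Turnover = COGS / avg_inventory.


Turnover = 3034498.0989 / 301350.0911 = 10.0697

10.0697


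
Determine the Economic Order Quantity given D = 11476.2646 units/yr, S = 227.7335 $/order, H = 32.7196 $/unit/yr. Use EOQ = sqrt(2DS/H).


2*D*S = 2 * 11476.2646 * 227.7335 = 5227059.8086
2*D*S/H = 159753.1696
EOQ = sqrt(159753.1696) = 399.6913

399.6913 units


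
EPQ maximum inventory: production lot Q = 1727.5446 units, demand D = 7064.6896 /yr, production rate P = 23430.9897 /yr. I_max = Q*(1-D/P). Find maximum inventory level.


D/P = 0.3015
1 - D/P = 0.6985
I_max = 1727.5446 * 0.6985 = 1206.6718

1206.6718 units


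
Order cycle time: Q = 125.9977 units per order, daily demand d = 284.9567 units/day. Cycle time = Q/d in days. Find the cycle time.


Cycle = 125.9977 / 284.9567 = 0.4422

0.4422 days


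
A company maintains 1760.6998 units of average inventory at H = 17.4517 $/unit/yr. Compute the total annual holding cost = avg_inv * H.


Cost = 1760.6998 * 17.4517 = 30727.2047

30727.2047 $/yr


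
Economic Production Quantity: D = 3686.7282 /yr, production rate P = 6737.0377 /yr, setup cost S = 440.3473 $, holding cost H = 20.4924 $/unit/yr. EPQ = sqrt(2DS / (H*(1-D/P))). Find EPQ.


1 - D/P = 1 - 0.5472 = 0.4528
H*(1-D/P) = 9.2783
2DS = 3246881.6174
EPQ = sqrt(349944.1197) = 591.5607

591.5607 units


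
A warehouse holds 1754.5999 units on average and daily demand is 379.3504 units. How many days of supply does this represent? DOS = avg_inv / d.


DOS = 1754.5999 / 379.3504 = 4.6253

4.6253 days


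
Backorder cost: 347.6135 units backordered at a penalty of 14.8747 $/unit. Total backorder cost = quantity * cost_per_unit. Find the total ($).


Total = 347.6135 * 14.8747 = 5170.6465

5170.6465 $


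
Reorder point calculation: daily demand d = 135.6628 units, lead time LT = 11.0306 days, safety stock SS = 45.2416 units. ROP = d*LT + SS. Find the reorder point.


d*LT = 135.6628 * 11.0306 = 1496.4421
ROP = 1496.4421 + 45.2416 = 1541.6837

1541.6837 units


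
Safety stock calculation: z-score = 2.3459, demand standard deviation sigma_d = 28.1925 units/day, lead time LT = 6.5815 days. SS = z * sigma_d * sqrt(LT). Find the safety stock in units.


sqrt(LT) = sqrt(6.5815) = 2.5654
SS = 2.3459 * 28.1925 * 2.5654 = 169.6702

169.6702 units


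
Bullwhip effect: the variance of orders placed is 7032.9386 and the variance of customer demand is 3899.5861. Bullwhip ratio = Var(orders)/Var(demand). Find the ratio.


BW = 7032.9386 / 3899.5861 = 1.8035

1.8035


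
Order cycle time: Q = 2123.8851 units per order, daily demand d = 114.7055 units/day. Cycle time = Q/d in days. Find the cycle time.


Cycle = 2123.8851 / 114.7055 = 18.5160

18.5160 days


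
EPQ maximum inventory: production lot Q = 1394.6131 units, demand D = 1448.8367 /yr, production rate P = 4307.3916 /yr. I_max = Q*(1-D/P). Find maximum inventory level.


D/P = 0.3364
1 - D/P = 0.6636
I_max = 1394.6131 * 0.6636 = 925.5202

925.5202 units


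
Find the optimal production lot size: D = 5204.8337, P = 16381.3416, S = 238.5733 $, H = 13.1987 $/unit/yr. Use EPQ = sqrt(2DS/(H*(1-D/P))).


1 - D/P = 1 - 0.3177 = 0.6823
H*(1-D/P) = 9.0051
2DS = 2483468.7035
EPQ = sqrt(275785.1460) = 525.1525

525.1525 units


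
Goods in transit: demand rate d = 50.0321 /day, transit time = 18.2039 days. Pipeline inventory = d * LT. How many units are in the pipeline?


Pipeline = 50.0321 * 18.2039 = 910.7793

910.7793 units


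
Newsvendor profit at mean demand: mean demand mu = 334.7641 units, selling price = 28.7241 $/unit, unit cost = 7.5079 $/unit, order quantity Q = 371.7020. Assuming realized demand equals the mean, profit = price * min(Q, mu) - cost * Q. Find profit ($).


Sales at mu = min(371.7020, 334.7641) = 334.7641
Revenue = 28.7241 * 334.7641 = 9615.7975
Total cost = 7.5079 * 371.7020 = 2790.7014
Profit = 9615.7975 - 2790.7014 = 6825.0960

6825.0960 $


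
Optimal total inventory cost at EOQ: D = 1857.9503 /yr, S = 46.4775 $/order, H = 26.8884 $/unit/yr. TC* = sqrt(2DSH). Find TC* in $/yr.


2*D*S*H = 4643781.8297
TC* = sqrt(4643781.8297) = 2154.9436

2154.9436 $/yr


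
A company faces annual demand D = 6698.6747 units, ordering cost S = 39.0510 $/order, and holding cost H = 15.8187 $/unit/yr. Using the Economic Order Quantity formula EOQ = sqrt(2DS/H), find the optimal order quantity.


2*D*S = 2 * 6698.6747 * 39.0510 = 523179.8914
2*D*S/H = 33073.5074
EOQ = sqrt(33073.5074) = 181.8612

181.8612 units


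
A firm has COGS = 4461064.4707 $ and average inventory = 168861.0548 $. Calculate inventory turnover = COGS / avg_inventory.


Turnover = 4461064.4707 / 168861.0548 = 26.4186

26.4186


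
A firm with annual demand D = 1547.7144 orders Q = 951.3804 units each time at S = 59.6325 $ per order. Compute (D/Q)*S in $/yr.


Number of orders = D/Q = 1.6268
Cost = 1.6268 * 59.6325 = 97.0107

97.0107 $/yr


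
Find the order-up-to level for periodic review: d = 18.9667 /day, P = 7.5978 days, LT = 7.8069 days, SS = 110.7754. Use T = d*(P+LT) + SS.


P + LT = 15.4047
d*(P+LT) = 18.9667 * 15.4047 = 292.1763
T = 292.1763 + 110.7754 = 402.9517

402.9517 units


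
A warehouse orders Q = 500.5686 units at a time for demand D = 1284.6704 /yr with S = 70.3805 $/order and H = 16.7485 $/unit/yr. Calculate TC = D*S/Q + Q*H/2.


Ordering cost = D*S/Q = 180.6261
Holding cost = Q*H/2 = 4191.8866
TC = 180.6261 + 4191.8866 = 4372.5127

4372.5127 $/yr


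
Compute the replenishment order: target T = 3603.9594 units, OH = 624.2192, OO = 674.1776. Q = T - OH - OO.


Inventory position = OH + OO = 624.2192 + 674.1776 = 1298.3968
Q = 3603.9594 - 1298.3968 = 2305.5626

2305.5626 units


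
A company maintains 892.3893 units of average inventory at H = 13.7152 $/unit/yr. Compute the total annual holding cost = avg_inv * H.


Cost = 892.3893 * 13.7152 = 12239.2977

12239.2977 $/yr


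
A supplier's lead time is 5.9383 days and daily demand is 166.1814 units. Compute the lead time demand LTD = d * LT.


LTD = 166.1814 * 5.9383 = 986.8350

986.8350 units


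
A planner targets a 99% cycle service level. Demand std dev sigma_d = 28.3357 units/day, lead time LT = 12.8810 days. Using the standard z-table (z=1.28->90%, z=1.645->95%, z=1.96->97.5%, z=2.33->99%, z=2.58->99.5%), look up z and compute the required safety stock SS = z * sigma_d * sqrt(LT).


From the table, SL = 99% corresponds to z = 2.33
sqrt(LT) = sqrt(12.8810) = 3.5890
SS = 2.33 * 28.3357 * 3.5890 = 236.9543

236.9543 units


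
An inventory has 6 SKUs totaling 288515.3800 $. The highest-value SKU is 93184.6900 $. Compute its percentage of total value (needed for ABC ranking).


Top item = 93184.6900
Total = 288515.3800
Percentage = 93184.6900 / 288515.3800 * 100 = 32.2980

32.2980%


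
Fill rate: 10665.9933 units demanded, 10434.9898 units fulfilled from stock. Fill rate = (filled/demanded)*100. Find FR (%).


FR = 10434.9898 / 10665.9933 * 100 = 97.8342

97.8342%


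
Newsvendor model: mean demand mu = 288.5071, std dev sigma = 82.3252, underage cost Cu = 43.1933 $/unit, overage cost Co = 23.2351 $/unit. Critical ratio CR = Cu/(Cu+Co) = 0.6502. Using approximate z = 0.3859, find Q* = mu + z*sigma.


CR = Cu/(Cu+Co) = 43.1933/(43.1933+23.2351) = 0.6502
z = 0.3859
Q* = 288.5071 + 0.3859 * 82.3252 = 320.2764

320.2764 units
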